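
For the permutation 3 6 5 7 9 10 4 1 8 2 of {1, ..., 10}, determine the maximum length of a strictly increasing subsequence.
5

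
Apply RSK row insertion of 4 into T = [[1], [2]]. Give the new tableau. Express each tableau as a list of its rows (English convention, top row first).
[[1, 4], [2]]

4 is larger than every entry of row 1, so it is appended to row 1. The new tableau is [[1, 4], [2]].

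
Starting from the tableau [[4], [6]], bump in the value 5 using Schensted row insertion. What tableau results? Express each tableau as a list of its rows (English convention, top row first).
5 is larger than every entry of row 1, so it is appended to row 1. The new tableau is [[4, 5], [6]].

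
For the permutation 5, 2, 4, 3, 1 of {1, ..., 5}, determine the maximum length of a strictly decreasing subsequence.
4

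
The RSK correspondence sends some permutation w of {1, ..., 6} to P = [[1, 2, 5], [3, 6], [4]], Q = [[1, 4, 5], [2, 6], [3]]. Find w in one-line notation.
4 3 1 2 6 5

Reverse the RSK construction: for i from n down to 1, find the cell of Q containing i, remove the entry at that cell from P, and reverse-bump it up through P; the value ejected from row 1 is w(i).

Step i=6: Q has 6 at row 2, column 2; remove 6 from row 2 of P and reverse-bump: 6 enters row 1 and ejects 5. So w(6) = 5. P is now [[1, 2, 6], [3], [4]].
Step i=5: Q has 5 at row 1, column 3; remove that cell from P, ejecting 6. So w(5) = 6. P is now [[1, 2], [3], [4]].
Step i=4: Q has 4 at row 1, column 2; remove that cell from P, ejecting 2. So w(4) = 2. P is now [[1], [3], [4]].
Step i=3: Q has 3 at row 3, column 1; remove 4 from row 3 of P and reverse-bump: 4 enters row 2 and ejects 3; 3 enters row 1 and ejects 1. So w(3) = 1. P is now [[3], [4]].
Step i=2: Q has 2 at row 2, column 1; remove 4 from row 2 of P and reverse-bump: 4 enters row 1 and ejects 3. So w(2) = 3. P is now [[4]].
Step i=1: Q has 1 at row 1, column 1; remove that cell from P, ejecting 4. So w(1) = 4. P is now [].

So w = 4 3 1 2 6 5.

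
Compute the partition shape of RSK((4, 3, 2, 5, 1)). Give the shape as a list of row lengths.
[2, 1, 1, 1]

Row-insert each entry into an empty tableau.

After inserting 4: P = [[4]].
After inserting 3: P = [[3], [4]].
After inserting 2: P = [[2], [3], [4]].
After inserting 5: P = [[2, 5], [3], [4]].
After inserting 1: P = [[1, 5], [2], [3], [4]].

The final insertion tableau P = [[1, 5], [2], [3], [4]] has shape [2, 1, 1, 1].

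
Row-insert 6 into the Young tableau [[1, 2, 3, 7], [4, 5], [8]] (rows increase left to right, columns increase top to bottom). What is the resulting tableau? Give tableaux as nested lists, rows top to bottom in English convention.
In row 1, 6 replaces 7 (the leftmost entry greater than 6); 7 is bumped to row 2. 7 is appended to row 2. The new tableau is [[1, 2, 3, 6], [4, 5, 7], [8]].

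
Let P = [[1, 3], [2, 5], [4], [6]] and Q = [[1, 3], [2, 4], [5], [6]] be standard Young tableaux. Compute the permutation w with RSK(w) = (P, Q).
4 2 6 5 3 1

Reverse the RSK construction: for i from n down to 1, find the cell of Q containing i, remove the entry at that cell from P, and reverse-bump it up through P; the value ejected from row 1 is w(i).

Step i=6: Q has 6 at row 4, column 1; remove 6 from row 4 of P and reverse-bump: 6 enters row 3 and ejects 4; 4 enters row 2 and ejects 2; 2 enters row 1 and ejects 1. So w(6) = 1. P is now [[2, 3], [4, 5], [6]].
Step i=5: Q has 5 at row 3, column 1; remove 6 from row 3 of P and reverse-bump: 6 enters row 2 and ejects 5; 5 enters row 1 and ejects 3. So w(5) = 3. P is now [[2, 5], [4, 6]].
Step i=4: Q has 4 at row 2, column 2; remove 6 from row 2 of P and reverse-bump: 6 enters row 1 and ejects 5. So w(4) = 5. P is now [[2, 6], [4]].
Step i=3: Q has 3 at row 1, column 2; remove that cell from P, ejecting 6. So w(3) = 6. P is now [[2], [4]].
Step i=2: Q has 2 at row 2, column 1; remove 4 from row 2 of P and reverse-bump: 4 enters row 1 and ejects 2. So w(2) = 2. P is now [[4]].
Step i=1: Q has 1 at row 1, column 1; remove that cell from P, ejecting 4. So w(1) = 4. P is now [].

So w = 4 2 6 5 3 1.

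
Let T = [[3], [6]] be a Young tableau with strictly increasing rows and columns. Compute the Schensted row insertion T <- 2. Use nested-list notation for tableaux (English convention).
[[2], [3], [6]]

In row 1, 2 replaces 3 (the leftmost entry greater than 2); 3 is bumped to row 2. In row 2, 3 replaces 6 (the leftmost entry greater than 3); 6 is bumped to row 3. 6 starts a new row 3. The new tableau is [[2], [3], [6]].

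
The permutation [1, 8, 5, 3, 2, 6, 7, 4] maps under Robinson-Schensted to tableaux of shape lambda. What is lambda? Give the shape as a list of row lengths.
Row-insert each entry into an empty tableau.

After inserting 1: P = [[1]].
After inserting 8: P = [[1, 8]].
After inserting 5: P = [[1, 5], [8]].
After inserting 3: P = [[1, 3], [5], [8]].
After inserting 2: P = [[1, 2], [3], [5], [8]].
After inserting 6: P = [[1, 2, 6], [3], [5], [8]].
After inserting 7: P = [[1, 2, 6, 7], [3], [5], [8]].
After inserting 4: P = [[1, 2, 4, 7], [3, 6], [5], [8]].

The final insertion tableau P = [[1, 2, 4, 7], [3, 6], [5], [8]] has shape [4, 2, 1, 1].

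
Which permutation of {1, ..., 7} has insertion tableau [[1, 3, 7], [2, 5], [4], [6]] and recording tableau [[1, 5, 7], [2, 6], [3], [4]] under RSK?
Reverse the RSK construction: for i from n down to 1, find the cell of Q containing i, remove the entry at that cell from P, and reverse-bump it up through P; the value ejected from row 1 is w(i).

Step i=7: Q has 7 at row 1, column 3; remove that cell from P, ejecting 7. So w(7) = 7. P is now [[1, 3], [2, 5], [4], [6]].
Step i=6: Q has 6 at row 2, column 2; remove 5 from row 2 of P and reverse-bump: 5 enters row 1 and ejects 3. So w(6) = 3. P is now [[1, 5], [2], [4], [6]].
Step i=5: Q has 5 at row 1, column 2; remove that cell from P, ejecting 5. So w(5) = 5. P is now [[1], [2], [4], [6]].
Step i=4: Q has 4 at row 4, column 1; remove 6 from row 4 of P and reverse-bump: 6 enters row 3 and ejects 4; 4 enters row 2 and ejects 2; 2 enters row 1 and ejects 1. So w(4) = 1. P is now [[2], [4], [6]].
Step i=3: Q has 3 at row 3, column 1; remove 6 from row 3 of P and reverse-bump: 6 enters row 2 and ejects 4; 4 enters row 1 and ejects 2. So w(3) = 2. P is now [[4], [6]].
Step i=2: Q has 2 at row 2, column 1; remove 6 from row 2 of P and reverse-bump: 6 enters row 1 and ejects 4. So w(2) = 4. P is now [[6]].
Step i=1: Q has 1 at row 1, column 1; remove that cell from P, ejecting 6. So w(1) = 6. P is now [].

So w = 6 4 2 1 5 3 7.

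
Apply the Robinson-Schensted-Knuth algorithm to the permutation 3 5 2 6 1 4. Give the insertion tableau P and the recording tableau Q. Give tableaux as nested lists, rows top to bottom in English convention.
Insert each entry of the permutation into P by Schensted row insertion, recording in Q the position of each new cell.

Insert 3: appended to row 1. P = [[3]].
Insert 5: appended to row 1. P = [[3, 5]].
Insert 2: 2 bumps 3 from row 1; 3 starts row 2. P = [[2, 5], [3]].
Insert 6: appended to row 1. P = [[2, 5, 6], [3]].
Insert 1: 1 bumps 2 from row 1; 2 bumps 3 from row 2; 3 starts row 3. P = [[1, 5, 6], [2], [3]].
Insert 4: 4 bumps 5 from row 1; 5 appends to row 2. P = [[1, 4, 6], [2, 5], [3]].

So P = [[1, 4, 6], [2, 5], [3]], Q = [[1, 2, 4], [3, 6], [5]].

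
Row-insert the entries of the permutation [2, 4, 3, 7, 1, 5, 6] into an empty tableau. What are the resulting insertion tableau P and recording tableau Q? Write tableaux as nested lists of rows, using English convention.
P = [[1, 3, 5, 6], [2, 7], [4]], Q = [[1, 2, 4, 7], [3, 6], [5]]

Insert each entry of the permutation into P by Schensted row insertion, recording in Q the position of each new cell.

After inserting 2: P = [[2]].
After inserting 4: P = [[2, 4]].
After inserting 3: P = [[2, 3], [4]].
After inserting 7: P = [[2, 3, 7], [4]].
After inserting 1: P = [[1, 3, 7], [2], [4]].
After inserting 5: P = [[1, 3, 5], [2, 7], [4]].
After inserting 6: P = [[1, 3, 5, 6], [2, 7], [4]].

So P = [[1, 3, 5, 6], [2, 7], [4]], Q = [[1, 2, 4, 7], [3, 6], [5]].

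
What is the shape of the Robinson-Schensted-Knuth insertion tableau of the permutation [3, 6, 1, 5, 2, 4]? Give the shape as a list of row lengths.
RSK row insertion gives P = [[1, 2, 4], [3, 5], [6]], which has shape [3, 2, 1].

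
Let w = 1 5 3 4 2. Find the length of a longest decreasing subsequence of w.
3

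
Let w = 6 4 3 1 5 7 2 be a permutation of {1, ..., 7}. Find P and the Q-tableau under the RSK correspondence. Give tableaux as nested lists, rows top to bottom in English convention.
P = [[1, 2, 7], [3, 5], [4], [6]], Q = [[1, 5, 6], [2, 7], [3], [4]]

Insert each entry of the permutation into P by Schensted row insertion, recording in Q the position of each new cell.

After inserting 6: P = [[6]].
After inserting 4: P = [[4], [6]].
After inserting 3: P = [[3], [4], [6]].
After inserting 1: P = [[1], [3], [4], [6]].
After inserting 5: P = [[1, 5], [3], [4], [6]].
After inserting 7: P = [[1, 5, 7], [3], [4], [6]].
After inserting 2: P = [[1, 2, 7], [3, 5], [4], [6]].

So P = [[1, 2, 7], [3, 5], [4], [6]], Q = [[1, 5, 6], [2, 7], [3], [4]].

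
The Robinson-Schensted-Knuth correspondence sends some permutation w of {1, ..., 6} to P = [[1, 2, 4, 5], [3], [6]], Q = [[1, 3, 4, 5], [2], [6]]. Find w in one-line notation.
Reverse RSK: for i = n, n-1, ..., 1, locate i in Q, remove the corresponding corner cell from P, and reverse-bump its entry up through P; the value ejected from row 1 is w(i).

So w = 6 1 3 4 5 2.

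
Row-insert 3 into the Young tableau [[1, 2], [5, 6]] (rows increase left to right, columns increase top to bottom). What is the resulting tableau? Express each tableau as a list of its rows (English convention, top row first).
3 is larger than every entry of row 1, so it is appended to row 1. The new tableau is [[1, 2, 3], [5, 6]].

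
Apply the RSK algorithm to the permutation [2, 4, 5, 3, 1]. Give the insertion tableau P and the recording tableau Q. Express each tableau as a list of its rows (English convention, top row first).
P = [[1, 3, 5], [2], [4]], Q = [[1, 2, 3], [4], [5]]

Insert each entry of the permutation into P by Schensted row insertion, recording in Q the position of each new cell.

After inserting 2: P = [[2]].
After inserting 4: P = [[2, 4]].
After inserting 5: P = [[2, 4, 5]].
After inserting 3: P = [[2, 3, 5], [4]].
After inserting 1: P = [[1, 3, 5], [2], [4]].

So P = [[1, 3, 5], [2], [4]], Q = [[1, 2, 3], [4], [5]].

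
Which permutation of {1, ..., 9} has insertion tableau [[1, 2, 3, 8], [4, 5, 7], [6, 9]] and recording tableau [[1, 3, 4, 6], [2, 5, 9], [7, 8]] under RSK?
Reverse the RSK construction: for i from n down to 1, find the cell of Q containing i, remove the entry at that cell from P, and reverse-bump it up through P; the value ejected from row 1 is w(i).

Step i=9: Q has 9 at row 2, column 3; remove 7 from row 2 of P and reverse-bump: 7 enters row 1 and ejects 3. So w(9) = 3. P is now [[1, 2, 7, 8], [4, 5], [6, 9]].
Step i=8: Q has 8 at row 3, column 2; remove 9 from row 3 of P and reverse-bump: 9 enters row 2 and ejects 5; 5 enters row 1 and ejects 2. So w(8) = 2. P is now [[1, 5, 7, 8], [4, 9], [6]].
Step i=7: Q has 7 at row 3, column 1; remove 6 from row 3 of P and reverse-bump: 6 enters row 2 and ejects 4; 4 enters row 1 and ejects 1. So w(7) = 1. P is now [[4, 5, 7, 8], [6, 9]].
Step i=6: Q has 6 at row 1, column 4; remove that cell from P, ejecting 8. So w(6) = 8. P is now [[4, 5, 7], [6, 9]].
Step i=5: Q has 5 at row 2, column 2; remove 9 from row 2 of P and reverse-bump: 9 enters row 1 and ejects 7. So w(5) = 7. P is now [[4, 5, 9], [6]].
Step i=4: Q has 4 at row 1, column 3; remove that cell from P, ejecting 9. So w(4) = 9. P is now [[4, 5], [6]].
Step i=3: Q has 3 at row 1, column 2; remove that cell from P, ejecting 5. So w(3) = 5. P is now [[4], [6]].
Step i=2: Q has 2 at row 2, column 1; remove 6 from row 2 of P and reverse-bump: 6 enters row 1 and ejects 4. So w(2) = 4. P is now [[6]].
Step i=1: Q has 1 at row 1, column 1; remove that cell from P, ejecting 6. So w(1) = 6. P is now [].

So w = 6 4 5 9 7 8 1 2 3.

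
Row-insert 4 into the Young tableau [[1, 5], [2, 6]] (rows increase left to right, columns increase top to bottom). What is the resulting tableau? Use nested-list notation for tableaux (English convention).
In row 1, 4 replaces 5 (the leftmost entry greater than 4); 5 is bumped to row 2. In row 2, 5 replaces 6 (the leftmost entry greater than 5); 6 is bumped to row 3. 6 starts a new row 3. The new tableau is [[1, 4], [2, 5], [6]].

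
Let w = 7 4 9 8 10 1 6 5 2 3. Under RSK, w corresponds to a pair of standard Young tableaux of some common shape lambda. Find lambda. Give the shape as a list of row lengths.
Row-insert each entry into an empty tableau.

After inserting 7: P = [[7]].
After inserting 4: P = [[4], [7]].
After inserting 9: P = [[4, 9], [7]].
After inserting 8: P = [[4, 8], [7, 9]].
After inserting 10: P = [[4, 8, 10], [7, 9]].
After inserting 1: P = [[1, 8, 10], [4, 9], [7]].
After inserting 6: P = [[1, 6, 10], [4, 8], [7, 9]].
After inserting 5: P = [[1, 5, 10], [4, 6], [7, 8], [9]].
After inserting 2: P = [[1, 2, 10], [4, 5], [6, 8], [7], [9]].
After inserting 3: P = [[1, 2, 3], [4, 5, 10], [6, 8], [7], [9]].

The final insertion tableau P = [[1, 2, 3], [4, 5, 10], [6, 8], [7], [9]] has shape [3, 3, 2, 1, 1].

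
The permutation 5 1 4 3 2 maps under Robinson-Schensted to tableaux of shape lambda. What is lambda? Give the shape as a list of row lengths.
[2, 1, 1, 1]

Row-insert each entry into an empty tableau.

After inserting 5: P = [[5]].
After inserting 1: P = [[1], [5]].
After inserting 4: P = [[1, 4], [5]].
After inserting 3: P = [[1, 3], [4], [5]].
After inserting 2: P = [[1, 2], [3], [4], [5]].

The final insertion tableau P = [[1, 2], [3], [4], [5]] has shape [2, 1, 1, 1].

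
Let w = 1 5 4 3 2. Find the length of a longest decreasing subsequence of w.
4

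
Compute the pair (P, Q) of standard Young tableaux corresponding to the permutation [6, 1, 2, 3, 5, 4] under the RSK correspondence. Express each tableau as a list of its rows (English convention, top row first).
Insert each entry of the permutation into P by Schensted row insertion, recording in Q the position of each new cell.

Insert 6: appended to row 1. P = [[6]], Q = [[1]].
Insert 1: 1 bumps 6 from row 1; 6 starts row 2. P = [[1], [6]], Q = [[1], [2]].
Insert 2: appended to row 1. P = [[1, 2], [6]], Q = [[1, 3], [2]].
Insert 3: appended to row 1. P = [[1, 2, 3], [6]], Q = [[1, 3, 4], [2]].
Insert 5: appended to row 1. P = [[1, 2, 3, 5], [6]], Q = [[1, 3, 4, 5], [2]].
Insert 4: 4 bumps 5 from row 1; 5 bumps 6 from row 2; 6 starts row 3. P = [[1, 2, 3, 4], [5], [6]], Q = [[1, 3, 4, 5], [2], [6]].

So P = [[1, 2, 3, 4], [5], [6]], Q = [[1, 3, 4, 5], [2], [6]].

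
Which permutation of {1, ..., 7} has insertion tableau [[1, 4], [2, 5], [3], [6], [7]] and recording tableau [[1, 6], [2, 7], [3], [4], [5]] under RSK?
Reverse RSK: for i = n, n-1, ..., 1, locate i in Q, remove the corresponding corner cell from P, and reverse-bump its entry up through P; the value ejected from row 1 is w(i).

So w = 7 6 3 2 1 5 4.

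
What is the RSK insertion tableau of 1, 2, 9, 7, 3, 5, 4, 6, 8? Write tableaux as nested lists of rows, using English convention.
P = [[1, 2, 3, 4, 6, 8], [5], [7], [9]]

Insert 1: appended to row 1. P = [[1]].
Insert 2: appended to row 1. P = [[1, 2]].
Insert 9: appended to row 1. P = [[1, 2, 9]].
Insert 7: 7 bumps 9 from row 1; 9 starts row 2. P = [[1, 2, 7], [9]].
Insert 3: 3 bumps 7 from row 1; 7 bumps 9 from row 2; 9 starts row 3. P = [[1, 2, 3], [7], [9]].
Insert 5: appended to row 1. P = [[1, 2, 3, 5], [7], [9]].
Insert 4: 4 bumps 5 from row 1; 5 bumps 7 from row 2; 7 bumps 9 from row 3; 9 starts row 4. P = [[1, 2, 3, 4], [5], [7], [9]].
Insert 6: appended to row 1. P = [[1, 2, 3, 4, 6], [5], [7], [9]].
Insert 8: appended to row 1. P = [[1, 2, 3, 4, 6, 8], [5], [7], [9]].

So P = [[1, 2, 3, 4, 6, 8], [5], [7], [9]].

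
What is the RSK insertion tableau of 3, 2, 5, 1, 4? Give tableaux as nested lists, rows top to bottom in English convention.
After inserting 3: P = [[3]].
After inserting 2: P = [[2], [3]].
After inserting 5: P = [[2, 5], [3]].
After inserting 1: P = [[1, 5], [2], [3]].
After inserting 4: P = [[1, 4], [2, 5], [3]].

So P = [[1, 4], [2, 5], [3]].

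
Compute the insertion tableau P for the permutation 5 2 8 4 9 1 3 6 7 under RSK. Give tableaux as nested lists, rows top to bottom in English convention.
P = [[1, 3, 6, 7], [2, 4, 9], [5, 8]]

Insert 5: appended to row 1. P = [[5]].
Insert 2: 2 bumps 5 from row 1; 5 starts row 2. P = [[2], [5]].
Insert 8: appended to row 1. P = [[2, 8], [5]].
Insert 4: 4 bumps 8 from row 1; 8 appends to row 2. P = [[2, 4], [5, 8]].
Insert 9: appended to row 1. P = [[2, 4, 9], [5, 8]].
Insert 1: 1 bumps 2 from row 1; 2 bumps 5 from row 2; 5 starts row 3. P = [[1, 4, 9], [2, 8], [5]].
Insert 3: 3 bumps 4 from row 1; 4 bumps 8 from row 2; 8 appends to row 3. P = [[1, 3, 9], [2, 4], [5, 8]].
Insert 6: 6 bumps 9 from row 1; 9 appends to row 2. P = [[1, 3, 6], [2, 4, 9], [5, 8]].
Insert 7: appended to row 1. P = [[1, 3, 6, 7], [2, 4, 9], [5, 8]].

So P = [[1, 3, 6, 7], [2, 4, 9], [5, 8]].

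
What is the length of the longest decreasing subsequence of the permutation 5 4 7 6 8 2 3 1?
4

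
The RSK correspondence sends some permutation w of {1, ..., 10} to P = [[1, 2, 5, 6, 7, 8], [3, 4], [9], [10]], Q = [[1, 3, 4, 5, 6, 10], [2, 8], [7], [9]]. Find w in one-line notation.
Reverse the RSK construction: for i from n down to 1, find the cell of Q containing i, remove the entry at that cell from P, and reverse-bump it up through P; the value ejected from row 1 is w(i).

Step i=10: Q has 10 at row 1, column 6; remove that cell from P, ejecting 8. So w(10) = 8. P is now [[1, 2, 5, 6, 7], [3, 4], [9], [10]].
Step i=9: Q has 9 at row 4, column 1; remove 10 from row 4 of P and reverse-bump: 10 enters row 3 and ejects 9; 9 enters row 2 and ejects 4; 4 enters row 1 and ejects 2. So w(9) = 2. P is now [[1, 4, 5, 6, 7], [3, 9], [10]].
Step i=8: Q has 8 at row 2, column 2; remove 9 from row 2 of P and reverse-bump: 9 enters row 1 and ejects 7. So w(8) = 7. P is now [[1, 4, 5, 6, 9], [3], [10]].
Step i=7: Q has 7 at row 3, column 1; remove 10 from row 3 of P and reverse-bump: 10 enters row 2 and ejects 3; 3 enters row 1 and ejects 1. So w(7) = 1. P is now [[3, 4, 5, 6, 9], [10]].
Step i=6: Q has 6 at row 1, column 5; remove that cell from P, ejecting 9. So w(6) = 9. P is now [[3, 4, 5, 6], [10]].
Step i=5: Q has 5 at row 1, column 4; remove that cell from P, ejecting 6. So w(5) = 6. P is now [[3, 4, 5], [10]].
Step i=4: Q has 4 at row 1, column 3; remove that cell from P, ejecting 5. So w(4) = 5. P is now [[3, 4], [10]].
Step i=3: Q has 3 at row 1, column 2; remove that cell from P, ejecting 4. So w(3) = 4. P is now [[3], [10]].
Step i=2: Q has 2 at row 2, column 1; remove 10 from row 2 of P and reverse-bump: 10 enters row 1 and ejects 3. So w(2) = 3. P is now [[10]].
Step i=1: Q has 1 at row 1, column 1; remove that cell from P, ejecting 10. So w(1) = 10. P is now [].

So w = 10 3 4 5 6 9 1 7 2 8.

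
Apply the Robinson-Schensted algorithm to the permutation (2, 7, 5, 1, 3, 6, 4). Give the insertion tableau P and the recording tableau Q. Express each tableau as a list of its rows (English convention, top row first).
P = [[1, 3, 4], [2, 5, 6], [7]], Q = [[1, 2, 6], [3, 5, 7], [4]]

Insert each entry of the permutation into P by Schensted row insertion, recording in Q the position of each new cell.

Insert 2: appended to row 1. P = [[2]].
Insert 7: appended to row 1. P = [[2, 7]].
Insert 5: 5 bumps 7 from row 1; 7 starts row 2. P = [[2, 5], [7]].
Insert 1: 1 bumps 2 from row 1; 2 bumps 7 from row 2; 7 starts row 3. P = [[1, 5], [2], [7]].
Insert 3: 3 bumps 5 from row 1; 5 appends to row 2. P = [[1, 3], [2, 5], [7]].
Insert 6: appended to row 1. P = [[1, 3, 6], [2, 5], [7]].
Insert 4: 4 bumps 6 from row 1; 6 appends to row 2. P = [[1, 3, 4], [2, 5, 6], [7]].

So P = [[1, 3, 4], [2, 5, 6], [7]], Q = [[1, 2, 6], [3, 5, 7], [4]].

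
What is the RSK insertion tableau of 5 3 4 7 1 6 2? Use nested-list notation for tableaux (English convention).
Insert 5: appended to row 1. P = [[5]].
Insert 3: 3 bumps 5 from row 1; 5 starts row 2. P = [[3], [5]].
Insert 4: appended to row 1. P = [[3, 4], [5]].
Insert 7: appended to row 1. P = [[3, 4, 7], [5]].
Insert 1: 1 bumps 3 from row 1; 3 bumps 5 from row 2; 5 starts row 3. P = [[1, 4, 7], [3], [5]].
Insert 6: 6 bumps 7 from row 1; 7 appends to row 2. P = [[1, 4, 6], [3, 7], [5]].
Insert 2: 2 bumps 4 from row 1; 4 bumps 7 from row 2; 7 appends to row 3. P = [[1, 2, 6], [3, 4], [5, 7]].

So P = [[1, 2, 6], [3, 4], [5, 7]].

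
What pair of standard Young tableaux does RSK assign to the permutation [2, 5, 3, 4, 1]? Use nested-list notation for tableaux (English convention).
P = [[1, 3, 4], [2], [5]], Q = [[1, 2, 4], [3], [5]]

Insert each entry of the permutation into P by Schensted row insertion, recording in Q the position of each new cell.

After inserting 2: P = [[2]].
After inserting 5: P = [[2, 5]].
After inserting 3: P = [[2, 3], [5]].
After inserting 4: P = [[2, 3, 4], [5]].
After inserting 1: P = [[1, 3, 4], [2], [5]].

So P = [[1, 3, 4], [2], [5]], Q = [[1, 2, 4], [3], [5]].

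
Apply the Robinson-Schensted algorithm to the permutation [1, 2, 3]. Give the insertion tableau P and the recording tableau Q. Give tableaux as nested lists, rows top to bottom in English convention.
Insert each entry of the permutation into P by Schensted row insertion, recording in Q the position of each new cell.

Insert 1: appended to row 1. P = [[1]], Q = [[1]].
Insert 2: appended to row 1. P = [[1, 2]], Q = [[1, 2]].
Insert 3: appended to row 1. P = [[1, 2, 3]], Q = [[1, 2, 3]].

So P = [[1, 2, 3]], Q = [[1, 2, 3]].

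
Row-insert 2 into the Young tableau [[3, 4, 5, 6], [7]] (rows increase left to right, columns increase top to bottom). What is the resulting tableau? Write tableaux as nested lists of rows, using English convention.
[[2, 4, 5, 6], [3], [7]]

In row 1, 2 replaces 3 (the leftmost entry greater than 2); 3 is bumped to row 2. In row 2, 3 replaces 7 (the leftmost entry greater than 3); 7 is bumped to row 3. 7 starts a new row 3. The new tableau is [[2, 4, 5, 6], [3], [7]].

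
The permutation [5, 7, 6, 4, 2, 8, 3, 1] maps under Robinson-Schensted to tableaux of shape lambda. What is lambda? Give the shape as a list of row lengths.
[3, 2, 1, 1, 1]

Row-insert each entry into an empty tableau.

After inserting 5: P = [[5]].
After inserting 7: P = [[5, 7]].
After inserting 6: P = [[5, 6], [7]].
After inserting 4: P = [[4, 6], [5], [7]].
After inserting 2: P = [[2, 6], [4], [5], [7]].
After inserting 8: P = [[2, 6, 8], [4], [5], [7]].
After inserting 3: P = [[2, 3, 8], [4, 6], [5], [7]].
After inserting 1: P = [[1, 3, 8], [2, 6], [4], [5], [7]].

The final insertion tableau P = [[1, 3, 8], [2, 6], [4], [5], [7]] has shape [3, 2, 1, 1, 1].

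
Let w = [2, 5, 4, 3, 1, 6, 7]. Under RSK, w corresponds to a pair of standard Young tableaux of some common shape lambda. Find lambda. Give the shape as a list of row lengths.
Row-insert each entry into an empty tableau.

After inserting 2: P = [[2]].
After inserting 5: P = [[2, 5]].
After inserting 4: P = [[2, 4], [5]].
After inserting 3: P = [[2, 3], [4], [5]].
After inserting 1: P = [[1, 3], [2], [4], [5]].
After inserting 6: P = [[1, 3, 6], [2], [4], [5]].
After inserting 7: P = [[1, 3, 6, 7], [2], [4], [5]].

The final insertion tableau P = [[1, 3, 6, 7], [2], [4], [5]] has shape [4, 1, 1, 1].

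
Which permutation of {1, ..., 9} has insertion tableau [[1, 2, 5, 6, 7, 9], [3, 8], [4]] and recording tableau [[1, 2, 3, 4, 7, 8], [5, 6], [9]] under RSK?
Reverse the RSK construction: for i from n down to 1, find the cell of Q containing i, remove the entry at that cell from P, and reverse-bump it up through P; the value ejected from row 1 is w(i).

Step i=9: Q has 9 at row 3, column 1; remove 4 from row 3 of P and reverse-bump: 4 enters row 2 and ejects 3; 3 enters row 1 and ejects 2. So w(9) = 2. P is now [[1, 3, 5, 6, 7, 9], [4, 8]].
Step i=8: Q has 8 at row 1, column 6; remove that cell from P, ejecting 9. So w(8) = 9. P is now [[1, 3, 5, 6, 7], [4, 8]].
Step i=7: Q has 7 at row 1, column 5; remove that cell from P, ejecting 7. So w(7) = 7. P is now [[1, 3, 5, 6], [4, 8]].
Step i=6: Q has 6 at row 2, column 2; remove 8 from row 2 of P and reverse-bump: 8 enters row 1 and ejects 6. So w(6) = 6. P is now [[1, 3, 5, 8], [4]].
Step i=5: Q has 5 at row 2, column 1; remove 4 from row 2 of P and reverse-bump: 4 enters row 1 and ejects 3. So w(5) = 3. P is now [[1, 4, 5, 8]].
Step i=4: Q has 4 at row 1, column 4; remove that cell from P, ejecting 8. So w(4) = 8. P is now [[1, 4, 5]].
Step i=3: Q has 3 at row 1, column 3; remove that cell from P, ejecting 5. So w(3) = 5. P is now [[1, 4]].
Step i=2: Q has 2 at row 1, column 2; remove that cell from P, ejecting 4. So w(2) = 4. P is now [[1]].
Step i=1: Q has 1 at row 1, column 1; remove that cell from P, ejecting 1. So w(1) = 1. P is now [].

So w = 1 4 5 8 3 6 7 9 2.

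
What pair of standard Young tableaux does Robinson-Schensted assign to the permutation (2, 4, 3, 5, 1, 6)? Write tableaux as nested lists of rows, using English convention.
Insert each entry of the permutation into P by Schensted row insertion, recording in Q the position of each new cell.

Insert 2: appended to row 1. P = [[2]], Q = [[1]].
Insert 4: appended to row 1. P = [[2, 4]], Q = [[1, 2]].
Insert 3: 3 bumps 4 from row 1; 4 starts row 2. P = [[2, 3], [4]], Q = [[1, 2], [3]].
Insert 5: appended to row 1. P = [[2, 3, 5], [4]], Q = [[1, 2, 4], [3]].
Insert 1: 1 bumps 2 from row 1; 2 bumps 4 from row 2; 4 starts row 3. P = [[1, 3, 5], [2], [4]], Q = [[1, 2, 4], [3], [5]].
Insert 6: appended to row 1. P = [[1, 3, 5, 6], [2], [4]], Q = [[1, 2, 4, 6], [3], [5]].

So P = [[1, 3, 5, 6], [2], [4]], Q = [[1, 2, 4, 6], [3], [5]].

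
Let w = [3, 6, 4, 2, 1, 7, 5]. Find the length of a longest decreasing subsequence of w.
4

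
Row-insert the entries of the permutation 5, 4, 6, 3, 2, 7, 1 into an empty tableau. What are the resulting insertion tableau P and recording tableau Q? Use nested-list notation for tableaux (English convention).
Insert each entry of the permutation into P by Schensted row insertion, recording in Q the position of each new cell.

Insert 5: appended to row 1. P = [[5]].
Insert 4: 4 bumps 5 from row 1; 5 starts row 2. P = [[4], [5]].
Insert 6: appended to row 1. P = [[4, 6], [5]].
Insert 3: 3 bumps 4 from row 1; 4 bumps 5 from row 2; 5 starts row 3. P = [[3, 6], [4], [5]].
Insert 2: 2 bumps 3 from row 1; 3 bumps 4 from row 2; 4 bumps 5 from row 3; 5 starts row 4. P = [[2, 6], [3], [4], [5]].
Insert 7: appended to row 1. P = [[2, 6, 7], [3], [4], [5]].
Insert 1: 1 bumps 2 from row 1; 2 bumps 3 from row 2; 3 bumps 4 from row 3; 4 bumps 5 from row 4; 5 starts row 5. P = [[1, 6, 7], [2], [3], [4], [5]].

So P = [[1, 6, 7], [2], [3], [4], [5]], Q = [[1, 3, 6], [2], [4], [5], [7]].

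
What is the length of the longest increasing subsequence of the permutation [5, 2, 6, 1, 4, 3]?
2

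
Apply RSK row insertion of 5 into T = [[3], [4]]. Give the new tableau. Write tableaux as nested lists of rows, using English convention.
[[3, 5], [4]]

5 is larger than every entry of row 1, so it is appended to row 1. The new tableau is [[3, 5], [4]].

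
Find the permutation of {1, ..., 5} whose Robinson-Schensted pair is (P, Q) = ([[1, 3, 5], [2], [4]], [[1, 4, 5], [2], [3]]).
Reverse the RSK construction: for i from n down to 1, find the cell of Q containing i, remove the entry at that cell from P, and reverse-bump it up through P; the value ejected from row 1 is w(i).

Step i=5: Q has 5 at row 1, column 3; remove that cell from P, ejecting 5. So w(5) = 5. P is now [[1, 3], [2], [4]].
Step i=4: Q has 4 at row 1, column 2; remove that cell from P, ejecting 3. So w(4) = 3. P is now [[1], [2], [4]].
Step i=3: Q has 3 at row 3, column 1; remove 4 from row 3 of P and reverse-bump: 4 enters row 2 and ejects 2; 2 enters row 1 and ejects 1. So w(3) = 1. P is now [[2], [4]].
Step i=2: Q has 2 at row 2, column 1; remove 4 from row 2 of P and reverse-bump: 4 enters row 1 and ejects 2. So w(2) = 2. P is now [[4]].
Step i=1: Q has 1 at row 1, column 1; remove that cell from P, ejecting 4. So w(1) = 4. P is now [].

So w = 4 2 1 3 5.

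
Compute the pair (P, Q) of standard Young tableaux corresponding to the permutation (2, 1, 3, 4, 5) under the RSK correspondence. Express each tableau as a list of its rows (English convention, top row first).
P = [[1, 3, 4, 5], [2]], Q = [[1, 3, 4, 5], [2]]

Insert each entry of the permutation into P by Schensted row insertion, recording in Q the position of each new cell.

Insert 2: appended to row 1. P = [[2]], Q = [[1]].
Insert 1: 1 bumps 2 from row 1; 2 starts row 2. P = [[1], [2]], Q = [[1], [2]].
Insert 3: appended to row 1. P = [[1, 3], [2]], Q = [[1, 3], [2]].
Insert 4: appended to row 1. P = [[1, 3, 4], [2]], Q = [[1, 3, 4], [2]].
Insert 5: appended to row 1. P = [[1, 3, 4, 5], [2]], Q = [[1, 3, 4, 5], [2]].

So P = [[1, 3, 4, 5], [2]], Q = [[1, 3, 4, 5], [2]].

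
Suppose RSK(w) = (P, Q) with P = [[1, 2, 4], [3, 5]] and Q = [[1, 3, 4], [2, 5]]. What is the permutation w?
3 1 2 5 4

Reverse the RSK construction: for i from n down to 1, find the cell of Q containing i, remove the entry at that cell from P, and reverse-bump it up through P; the value ejected from row 1 is w(i).

Step i=5: Q has 5 at row 2, column 2; remove 5 from row 2 of P and reverse-bump: 5 enters row 1 and ejects 4. So w(5) = 4. P is now [[1, 2, 5], [3]].
Step i=4: Q has 4 at row 1, column 3; remove that cell from P, ejecting 5. So w(4) = 5. P is now [[1, 2], [3]].
Step i=3: Q has 3 at row 1, column 2; remove that cell from P, ejecting 2. So w(3) = 2. P is now [[1], [3]].
Step i=2: Q has 2 at row 2, column 1; remove 3 from row 2 of P and reverse-bump: 3 enters row 1 and ejects 1. So w(2) = 1. P is now [[3]].
Step i=1: Q has 1 at row 1, column 1; remove that cell from P, ejecting 3. So w(1) = 3. P is now [].

So w = 3 1 2 5 4.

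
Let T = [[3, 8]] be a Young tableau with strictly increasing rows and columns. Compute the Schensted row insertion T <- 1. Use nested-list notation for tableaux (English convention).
In row 1, 1 replaces 3 (the leftmost entry greater than 1); 3 is bumped to row 2. 3 starts a new row 2. The new tableau is [[1, 8], [3]].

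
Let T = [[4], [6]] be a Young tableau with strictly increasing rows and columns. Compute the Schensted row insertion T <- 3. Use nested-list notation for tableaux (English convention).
In row 1, 3 replaces 4 (the leftmost entry greater than 3); 4 is bumped to row 2. In row 2, 4 replaces 6 (the leftmost entry greater than 4); 6 is bumped to row 3. 6 starts a new row 3. The new tableau is [[3], [4], [6]].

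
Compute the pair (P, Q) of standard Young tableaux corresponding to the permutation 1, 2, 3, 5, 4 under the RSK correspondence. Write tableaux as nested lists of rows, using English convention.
P = [[1, 2, 3, 4], [5]], Q = [[1, 2, 3, 4], [5]]

Insert each entry of the permutation into P by Schensted row insertion, recording in Q the position of each new cell.

Insert 1: appended to row 1. P = [[1]], Q = [[1]].
Insert 2: appended to row 1. P = [[1, 2]], Q = [[1, 2]].
Insert 3: appended to row 1. P = [[1, 2, 3]], Q = [[1, 2, 3]].
Insert 5: appended to row 1. P = [[1, 2, 3, 5]], Q = [[1, 2, 3, 4]].
Insert 4: 4 bumps 5 from row 1; 5 starts row 2. P = [[1, 2, 3, 4], [5]], Q = [[1, 2, 3, 4], [5]].

So P = [[1, 2, 3, 4], [5]], Q = [[1, 2, 3, 4], [5]].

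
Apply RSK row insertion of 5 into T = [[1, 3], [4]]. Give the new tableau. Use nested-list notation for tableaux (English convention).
5 is larger than every entry of row 1, so it is appended to row 1. The new tableau is [[1, 3, 5], [4]].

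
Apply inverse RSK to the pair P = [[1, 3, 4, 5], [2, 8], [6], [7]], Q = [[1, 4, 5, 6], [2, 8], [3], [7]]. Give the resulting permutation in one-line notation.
7 6 2 3 4 8 1 5

Reverse the RSK construction: for i from n down to 1, find the cell of Q containing i, remove the entry at that cell from P, and reverse-bump it up through P; the value ejected from row 1 is w(i).

Step i=8: Q has 8 at row 2, column 2; remove 8 from row 2 of P and reverse-bump: 8 enters row 1 and ejects 5. So w(8) = 5. P is now [[1, 3, 4, 8], [2], [6], [7]].
Step i=7: Q has 7 at row 4, column 1; remove 7 from row 4 of P and reverse-bump: 7 enters row 3 and ejects 6; 6 enters row 2 and ejects 2; 2 enters row 1 and ejects 1. So w(7) = 1. P is now [[2, 3, 4, 8], [6], [7]].
Step i=6: Q has 6 at row 1, column 4; remove that cell from P, ejecting 8. So w(6) = 8. P is now [[2, 3, 4], [6], [7]].
Step i=5: Q has 5 at row 1, column 3; remove that cell from P, ejecting 4. So w(5) = 4. P is now [[2, 3], [6], [7]].
Step i=4: Q has 4 at row 1, column 2; remove that cell from P, ejecting 3. So w(4) = 3. P is now [[2], [6], [7]].
Step i=3: Q has 3 at row 3, column 1; remove 7 from row 3 of P and reverse-bump: 7 enters row 2 and ejects 6; 6 enters row 1 and ejects 2. So w(3) = 2. P is now [[6], [7]].
Step i=2: Q has 2 at row 2, column 1; remove 7 from row 2 of P and reverse-bump: 7 enters row 1 and ejects 6. So w(2) = 6. P is now [[7]].
Step i=1: Q has 1 at row 1, column 1; remove that cell from P, ejecting 7. So w(1) = 7. P is now [].

So w = 7 6 2 3 4 8 1 5.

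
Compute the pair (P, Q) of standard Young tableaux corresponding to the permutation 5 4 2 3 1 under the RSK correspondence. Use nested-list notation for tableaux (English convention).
P = [[1, 3], [2], [4], [5]], Q = [[1, 4], [2], [3], [5]]

Insert each entry of the permutation into P by Schensted row insertion, recording in Q the position of each new cell.

Insert 5: appended to row 1. P = [[5]], Q = [[1]].
Insert 4: 4 bumps 5 from row 1; 5 starts row 2. P = [[4], [5]], Q = [[1], [2]].
Insert 2: 2 bumps 4 from row 1; 4 bumps 5 from row 2; 5 starts row 3. P = [[2], [4], [5]], Q = [[1], [2], [3]].
Insert 3: appended to row 1. P = [[2, 3], [4], [5]], Q = [[1, 4], [2], [3]].
Insert 1: 1 bumps 2 from row 1; 2 bumps 4 from row 2; 4 bumps 5 from row 3; 5 starts row 4. P = [[1, 3], [2], [4], [5]], Q = [[1, 4], [2], [3], [5]].

So P = [[1, 3], [2], [4], [5]], Q = [[1, 4], [2], [3], [5]].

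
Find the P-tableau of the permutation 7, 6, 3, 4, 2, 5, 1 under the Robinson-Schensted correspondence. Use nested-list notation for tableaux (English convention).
After inserting 7: P = [[7]].
After inserting 6: P = [[6], [7]].
After inserting 3: P = [[3], [6], [7]].
After inserting 4: P = [[3, 4], [6], [7]].
After inserting 2: P = [[2, 4], [3], [6], [7]].
After inserting 5: P = [[2, 4, 5], [3], [6], [7]].
After inserting 1: P = [[1, 4, 5], [2], [3], [6], [7]].

So P = [[1, 4, 5], [2], [3], [6], [7]].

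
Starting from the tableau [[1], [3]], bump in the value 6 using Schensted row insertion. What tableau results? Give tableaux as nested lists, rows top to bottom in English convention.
[[1, 6], [3]]

6 is larger than every entry of row 1, so it is appended to row 1. The new tableau is [[1, 6], [3]].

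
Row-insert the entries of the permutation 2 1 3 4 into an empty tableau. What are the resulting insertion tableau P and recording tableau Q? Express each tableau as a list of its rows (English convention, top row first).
Insert each entry of the permutation into P by Schensted row insertion, recording in Q the position of each new cell.

Insert 2: appended to row 1. P = [[2]].
Insert 1: 1 bumps 2 from row 1; 2 starts row 2. P = [[1], [2]].
Insert 3: appended to row 1. P = [[1, 3], [2]].
Insert 4: appended to row 1. P = [[1, 3, 4], [2]].

So P = [[1, 3, 4], [2]], Q = [[1, 3, 4], [2]].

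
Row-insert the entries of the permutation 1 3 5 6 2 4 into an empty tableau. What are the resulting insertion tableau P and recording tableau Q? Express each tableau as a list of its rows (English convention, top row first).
Insert each entry of the permutation into P by Schensted row insertion, recording in Q the position of each new cell.

After inserting 1: P = [[1]].
After inserting 3: P = [[1, 3]].
After inserting 5: P = [[1, 3, 5]].
After inserting 6: P = [[1, 3, 5, 6]].
After inserting 2: P = [[1, 2, 5, 6], [3]].
After inserting 4: P = [[1, 2, 4, 6], [3, 5]].

So P = [[1, 2, 4, 6], [3, 5]], Q = [[1, 2, 3, 4], [5, 6]].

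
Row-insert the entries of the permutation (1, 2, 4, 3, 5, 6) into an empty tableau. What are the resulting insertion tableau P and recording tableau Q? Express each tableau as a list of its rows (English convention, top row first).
Insert each entry of the permutation into P by Schensted row insertion, recording in Q the position of each new cell.

After inserting 1: P = [[1]].
After inserting 2: P = [[1, 2]].
After inserting 4: P = [[1, 2, 4]].
After inserting 3: P = [[1, 2, 3], [4]].
After inserting 5: P = [[1, 2, 3, 5], [4]].
After inserting 6: P = [[1, 2, 3, 5, 6], [4]].

So P = [[1, 2, 3, 5, 6], [4]], Q = [[1, 2, 3, 5, 6], [4]].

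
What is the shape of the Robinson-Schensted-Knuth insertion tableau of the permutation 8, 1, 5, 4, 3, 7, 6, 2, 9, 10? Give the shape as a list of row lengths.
[5, 2, 1, 1, 1]

Row-insert each entry into an empty tableau.

After inserting 8: P = [[8]].
After inserting 1: P = [[1], [8]].
After inserting 5: P = [[1, 5], [8]].
After inserting 4: P = [[1, 4], [5], [8]].
After inserting 3: P = [[1, 3], [4], [5], [8]].
After inserting 7: P = [[1, 3, 7], [4], [5], [8]].
After inserting 6: P = [[1, 3, 6], [4, 7], [5], [8]].
After inserting 2: P = [[1, 2, 6], [3, 7], [4], [5], [8]].
After inserting 9: P = [[1, 2, 6, 9], [3, 7], [4], [5], [8]].
After inserting 10: P = [[1, 2, 6, 9, 10], [3, 7], [4], [5], [8]].

The final insertion tableau P = [[1, 2, 6, 9, 10], [3, 7], [4], [5], [8]] has shape [5, 2, 1, 1, 1].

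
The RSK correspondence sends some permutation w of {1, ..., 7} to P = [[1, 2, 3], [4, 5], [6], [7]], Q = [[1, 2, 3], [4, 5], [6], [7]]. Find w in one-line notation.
1 4 7 2 6 5 3

Reverse the RSK construction: for i from n down to 1, find the cell of Q containing i, remove the entry at that cell from P, and reverse-bump it up through P; the value ejected from row 1 is w(i).

Step i=7: Q has 7 at row 4, column 1; remove 7 from row 4 of P and reverse-bump: 7 enters row 3 and ejects 6; 6 enters row 2 and ejects 5; 5 enters row 1 and ejects 3. So w(7) = 3. P is now [[1, 2, 5], [4, 6], [7]].
Step i=6: Q has 6 at row 3, column 1; remove 7 from row 3 of P and reverse-bump: 7 enters row 2 and ejects 6; 6 enters row 1 and ejects 5. So w(6) = 5. P is now [[1, 2, 6], [4, 7]].
Step i=5: Q has 5 at row 2, column 2; remove 7 from row 2 of P and reverse-bump: 7 enters row 1 and ejects 6. So w(5) = 6. P is now [[1, 2, 7], [4]].
Step i=4: Q has 4 at row 2, column 1; remove 4 from row 2 of P and reverse-bump: 4 enters row 1 and ejects 2. So w(4) = 2. P is now [[1, 4, 7]].
Step i=3: Q has 3 at row 1, column 3; remove that cell from P, ejecting 7. So w(3) = 7. P is now [[1, 4]].
Step i=2: Q has 2 at row 1, column 2; remove that cell from P, ejecting 4. So w(2) = 4. P is now [[1]].
Step i=1: Q has 1 at row 1, column 1; remove that cell from P, ejecting 1. So w(1) = 1. P is now [].

So w = 1 4 7 2 6 5 3.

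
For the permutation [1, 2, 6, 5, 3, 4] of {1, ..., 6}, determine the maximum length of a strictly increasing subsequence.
4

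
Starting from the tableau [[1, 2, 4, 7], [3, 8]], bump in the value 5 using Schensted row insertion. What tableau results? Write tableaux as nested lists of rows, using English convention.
[[1, 2, 4, 5], [3, 7], [8]]

In row 1, 5 replaces 7 (the leftmost entry greater than 5); 7 is bumped to row 2. In row 2, 7 replaces 8 (the leftmost entry greater than 7); 8 is bumped to row 3. 8 starts a new row 3. The new tableau is [[1, 2, 4, 5], [3, 7], [8]].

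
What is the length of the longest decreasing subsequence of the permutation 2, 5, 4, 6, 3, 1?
4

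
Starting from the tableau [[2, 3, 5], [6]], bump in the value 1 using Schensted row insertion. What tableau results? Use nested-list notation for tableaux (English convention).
[[1, 3, 5], [2], [6]]

In row 1, 1 replaces 2 (the leftmost entry greater than 1); 2 is bumped to row 2. In row 2, 2 replaces 6 (the leftmost entry greater than 2); 6 is bumped to row 3. 6 starts a new row 3. The new tableau is [[1, 3, 5], [2], [6]].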